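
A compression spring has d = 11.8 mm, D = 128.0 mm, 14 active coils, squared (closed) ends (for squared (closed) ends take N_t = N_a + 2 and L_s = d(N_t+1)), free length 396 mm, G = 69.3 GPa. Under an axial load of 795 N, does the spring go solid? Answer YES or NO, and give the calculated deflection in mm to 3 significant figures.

NO, δ = 139 mm

k = Gd⁴/(8D³N_a) = (69.3×10³)(11.8⁴)/(8·128.0³·14) = 5.7202 N/mm
N_t = 16; L_s = 11.8·17 = 200.6 mm; δ_solid = L₀ − L_s = 396 − 200.6 = 195.4 mm
δ = F/k = 795/5.7202 = 138.98 mm
δ < δ_solid → spring does not go solid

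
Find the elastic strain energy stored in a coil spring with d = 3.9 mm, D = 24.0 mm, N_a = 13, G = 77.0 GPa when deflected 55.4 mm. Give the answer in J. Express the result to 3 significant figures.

k = Gd⁴/(8D³N_a) = (77.0×10³)(3.9⁴)/(8·24.0³·13) = 12.39 N/mm
U = ½kδ² = 0.5 × 12.39 × 55.4² = 19014 N·mm = 19.014 J

19.0 J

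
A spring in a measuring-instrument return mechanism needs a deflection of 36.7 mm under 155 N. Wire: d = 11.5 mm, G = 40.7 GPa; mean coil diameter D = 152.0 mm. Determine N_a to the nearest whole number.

Required rate k = F/δ = 155/36.7 = 4.2234 N/mm
N_a = Gd⁴/(8D³k) = (40.7×10³ × 11.5⁴)/(8 × 152.0³ × 4.2234)
    = 7.11846e+08 / 1.18655e+08 = 5.999 → 6 coils

6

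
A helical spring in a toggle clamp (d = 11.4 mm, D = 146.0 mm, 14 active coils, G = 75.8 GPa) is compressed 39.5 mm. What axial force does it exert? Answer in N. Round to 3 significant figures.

k = Gd⁴/(8D³N_a) = (75.8×10³)(11.4⁴)/(8·146.0³·14) = 3.6729 N/mm
F = k·δ = 3.6729 × 39.5 = 145.08 N

145 N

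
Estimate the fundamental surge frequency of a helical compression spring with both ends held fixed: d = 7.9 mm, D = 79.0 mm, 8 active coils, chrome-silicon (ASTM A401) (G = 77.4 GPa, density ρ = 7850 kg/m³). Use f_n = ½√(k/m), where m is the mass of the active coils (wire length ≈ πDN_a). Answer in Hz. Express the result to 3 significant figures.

k = Gd⁴/(8D³N_a) = (77.4×10³)(7.9⁴)/(8·79.0³·8) = 9.5541 N/mm = 9554.1 N/m
Wire length L = πDN_a = π·79.0·8 = 1985.5 mm
m = ρ·(πd²/4)·L = 7850 × 49.017×10⁻⁶ m² × 1.9855 m = 0.76398 kg
f_n = ½√(k/m) = 0.5·√(9554.1/0.76398) = 0.5·√(12506) = 55.914 Hz

55.9 Hz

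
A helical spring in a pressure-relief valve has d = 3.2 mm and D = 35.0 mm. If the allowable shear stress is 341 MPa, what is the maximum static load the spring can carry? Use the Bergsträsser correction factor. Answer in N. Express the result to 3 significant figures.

C = D/d = 35.0/3.2 = 10.9375
K_B = (4C+2)/(4C−3) = 45.750/40.750 = 1.1227
τ_max = K·8FD/(πd³) → F_max = τ_allow·πd³/(8DK)
F_max = 341·π·3.2³/(8·35.0·1.1227) = 35104/314.36 = 111.67 N

112 N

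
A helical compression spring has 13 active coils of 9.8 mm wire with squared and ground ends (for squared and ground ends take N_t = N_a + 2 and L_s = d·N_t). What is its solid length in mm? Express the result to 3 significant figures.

147 mm

squared and ground ends: N_t = N_a + 2 = 13 + 2 = 15
L_s = d·N_t = 9.8 × 15 = 147 mm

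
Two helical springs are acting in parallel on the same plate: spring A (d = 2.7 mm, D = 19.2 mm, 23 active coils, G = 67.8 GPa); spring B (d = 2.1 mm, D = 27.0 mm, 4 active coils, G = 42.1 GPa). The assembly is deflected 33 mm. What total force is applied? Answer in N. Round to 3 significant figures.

k_A = Gd⁴/(8D³N_a) = (67.8×10³)(2.7⁴)/(8·19.2³·23) = 2.7667 N/mm
k_B = Gd⁴/(8D³N_a) = (42.1×10³)(2.1⁴)/(8·27.0³·4) = 1.2999 N/mm
Parallel: k_eq = 2.7667 + 1.2999 = 4.0666 N/mm
F = k_eq·δ = 4.0666·33 = 134.2 N

134 N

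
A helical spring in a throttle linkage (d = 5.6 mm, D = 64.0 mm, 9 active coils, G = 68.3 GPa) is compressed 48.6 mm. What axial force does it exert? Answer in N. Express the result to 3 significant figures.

k = Gd⁴/(8D³N_a) = (68.3×10³)(5.6⁴)/(8·64.0³·9) = 3.5588 N/mm
F = k·δ = 3.5588 × 48.6 = 172.96 N

173 N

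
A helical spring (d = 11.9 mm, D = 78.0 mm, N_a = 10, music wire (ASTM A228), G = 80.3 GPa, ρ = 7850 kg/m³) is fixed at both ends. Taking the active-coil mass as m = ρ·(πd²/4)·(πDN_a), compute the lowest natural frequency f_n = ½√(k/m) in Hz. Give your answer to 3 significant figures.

70.4 Hz

k = Gd⁴/(8D³N_a) = (80.3×10³)(11.9⁴)/(8·78.0³·10) = 42.416 N/mm = 42416 N/m
Wire length L = πDN_a = π·78.0·10 = 2450.4 mm
m = ρ·(πd²/4)·L = 7850 × 111.22×10⁻⁶ m² × 2.4504 m = 2.1394 kg
f_n = ½√(k/m) = 0.5·√(42416/2.1394) = 0.5·√(19826) = 70.402 Hz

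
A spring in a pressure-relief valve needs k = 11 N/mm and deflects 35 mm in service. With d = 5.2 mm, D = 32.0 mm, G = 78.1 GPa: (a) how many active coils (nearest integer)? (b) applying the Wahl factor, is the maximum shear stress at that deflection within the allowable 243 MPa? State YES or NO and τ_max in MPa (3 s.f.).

N_a = Gd⁴/(8D³k) = (78.1×10³)(5.2⁴)/(8·32.0³·11) = 19.8 → N_a = 20
Actual rate k = Gd⁴/(8D³·20) = 10.892 N/mm
Working load F = kδ = 10.892·35 = 381.21 N
C = 32.0/5.2 = 6.1538; K_W = (4C−1)/(4C−4)+0.615/C = 1.2455
τ_max = K_W·8FD/(πd³) = 1.2455·220.92 = 275.15 MPa
τ_max > 243 MPa → exceeds allowable

(a) 20 coils; (b) NO, τ_max = 275 MPa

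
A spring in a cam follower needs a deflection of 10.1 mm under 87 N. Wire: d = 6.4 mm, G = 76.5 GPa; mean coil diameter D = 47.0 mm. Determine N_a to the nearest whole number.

18

Required rate k = F/δ = 87/10.1 = 8.6139 N/mm
N_a = Gd⁴/(8D³k) = (76.5×10³ × 6.4⁴)/(8 × 47.0³ × 8.6139)
    = 1.28346e+08 / 7.15454e+06 = 17.94 → 18 coils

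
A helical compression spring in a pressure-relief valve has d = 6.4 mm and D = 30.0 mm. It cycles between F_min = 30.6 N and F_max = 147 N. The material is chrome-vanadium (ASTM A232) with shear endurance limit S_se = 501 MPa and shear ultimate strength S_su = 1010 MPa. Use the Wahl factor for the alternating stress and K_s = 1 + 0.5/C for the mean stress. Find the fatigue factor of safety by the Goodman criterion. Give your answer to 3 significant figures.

13.6

C = D/d = 30.0/6.4 = 4.6875; K_W = (4C−1)/(4C−4)+0.615/C = 1.3346; K_s = 1+0.5/C = 1.1067
F_a = (F_max−F_min)/2 = 58.2 N; F_m = (F_max+F_min)/2 = 88.8 N
τ_a = K_W·8F_aD/(πd³) = 1.3346 × 16.961 = 22.636 MPa
τ_m = K_s·8F_mD/(πd³) = 1.1067 × 25.878 = 28.639 MPa
Goodman: 1/n_f = τ_a/S_se + τ_m/S_su = 22.636/501 + 28.639/1010 = 0.04518 + 0.02836 = 0.073536
n_f = 1/0.073536 = 13.6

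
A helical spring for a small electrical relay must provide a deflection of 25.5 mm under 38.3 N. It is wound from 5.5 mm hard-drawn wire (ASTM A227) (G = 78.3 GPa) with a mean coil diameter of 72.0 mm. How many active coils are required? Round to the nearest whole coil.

Required rate k = F/δ = 38.3/25.5 = 1.502 N/mm
N_a = Gd⁴/(8D³k) = (78.3×10³ × 5.5⁴)/(8 × 72.0³ × 1.502)
    = 7.16494e+07 / 4.48483e+06 = 15.98 → 16 coils

16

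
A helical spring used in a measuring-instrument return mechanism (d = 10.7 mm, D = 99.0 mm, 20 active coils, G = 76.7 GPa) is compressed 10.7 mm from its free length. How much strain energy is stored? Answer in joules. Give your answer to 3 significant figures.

k = Gd⁴/(8D³N_a) = (76.7×10³)(10.7⁴)/(8·99.0³·20) = 6.476 N/mm
U = ½kδ² = 0.5 × 6.476 × 10.7² = 370.72 N·mm = 0.37072 J

0.371 J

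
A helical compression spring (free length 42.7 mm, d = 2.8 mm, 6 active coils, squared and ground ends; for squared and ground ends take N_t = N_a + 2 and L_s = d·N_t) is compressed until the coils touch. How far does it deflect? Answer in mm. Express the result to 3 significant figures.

20.3 mm

N_t = 8; L_s = 2.8·8 = 22.4 mm
δ_solid = L₀ − L_s = 42.7 − 22.4 = 20.3 mm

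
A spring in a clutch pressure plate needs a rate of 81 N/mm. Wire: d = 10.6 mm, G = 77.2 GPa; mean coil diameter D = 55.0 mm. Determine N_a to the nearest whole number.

9

N_a = Gd⁴/(8D³k) = (77.2×10³ × 10.6⁴)/(8 × 55.0³ × 81)
    = 9.74632e+08 / 1.07811e+08 = 9.04 → 9 coils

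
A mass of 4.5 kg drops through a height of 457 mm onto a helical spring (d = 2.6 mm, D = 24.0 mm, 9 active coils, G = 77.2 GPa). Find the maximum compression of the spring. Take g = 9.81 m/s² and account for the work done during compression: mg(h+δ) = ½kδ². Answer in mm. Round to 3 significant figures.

k = Gd⁴/(8D³N_a) = (77.2×10³)(2.6⁴)/(8·24.0³·9) = 3.5444 N/mm
W = mg = 4.5 × 9.81 = 44.145 N
½kδ² − Wδ − Wh = 0 → δ = (W + √(W² + 2kWh))/k
δ = (44.145 + √(1948.8 + 143012))/3.5444 = (44.145 + 380.74)/3.5444 = 119.87 mm

120 mm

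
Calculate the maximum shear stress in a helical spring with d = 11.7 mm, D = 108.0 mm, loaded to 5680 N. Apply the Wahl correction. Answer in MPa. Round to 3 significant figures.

Spring index C = D/d = 108.0/11.7 = 9.2308
K_W = (4C−1)/(4C−4) + 0.615/C = 35.923/32.923 + 0.0666 = 1.1577
τ₀ = 8FD/(πd³) = 8·5680·108.0/(π·11.7³) = 4.90752e+06/5031.6 = 975.34 MPa
τ_max = K·τ₀ = 1.1577 × 975.34 = 1129.2 MPa

1130 MPa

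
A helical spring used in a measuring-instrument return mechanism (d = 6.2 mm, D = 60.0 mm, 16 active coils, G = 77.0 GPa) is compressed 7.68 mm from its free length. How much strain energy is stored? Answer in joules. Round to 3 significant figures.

0.121 J

k = Gd⁴/(8D³N_a) = (77.0×10³)(6.2⁴)/(8·60.0³·16) = 4.1152 N/mm
U = ½kδ² = 0.5 × 4.1152 × 7.68² = 121.36 N·mm = 0.12136 J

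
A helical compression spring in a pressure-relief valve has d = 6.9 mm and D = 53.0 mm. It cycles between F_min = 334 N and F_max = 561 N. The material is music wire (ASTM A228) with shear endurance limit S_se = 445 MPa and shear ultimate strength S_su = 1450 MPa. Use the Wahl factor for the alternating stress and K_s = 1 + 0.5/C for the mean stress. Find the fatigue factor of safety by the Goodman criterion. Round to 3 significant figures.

3.85

C = D/d = 53.0/6.9 = 7.6812; K_W = (4C−1)/(4C−4)+0.615/C = 1.1923; K_s = 1+0.5/C = 1.0651
F_a = (F_max−F_min)/2 = 113.5 N; F_m = (F_max+F_min)/2 = 447.5 N
τ_a = K_W·8F_aD/(πd³) = 1.1923 × 46.63 = 55.598 MPa
τ_m = K_s·8F_mD/(πd³) = 1.0651 × 183.85 = 195.82 MPa
Goodman: 1/n_f = τ_a/S_se + τ_m/S_su = 55.598/445 + 195.82/1450 = 0.12494 + 0.13505 = 0.25999
n_f = 1/0.25999 = 3.846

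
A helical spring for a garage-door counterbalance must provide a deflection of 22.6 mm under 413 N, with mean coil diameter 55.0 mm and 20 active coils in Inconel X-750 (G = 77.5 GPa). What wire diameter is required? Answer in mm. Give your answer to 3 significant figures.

Required rate k = F/δ = 413/22.6 = 18.274 N/mm
d = (8D³N_a·k / G)^(1/4) = (8·55.0³·20·18.274 / (77.5×10³))^0.25
  = (6276.9)^0.25 = 8.9010 mm

8.90 mm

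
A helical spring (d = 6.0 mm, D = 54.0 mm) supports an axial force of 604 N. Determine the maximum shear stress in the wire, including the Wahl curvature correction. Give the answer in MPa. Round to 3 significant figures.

447 MPa

Spring index C = D/d = 54.0/6.0 = 9.0000
K_W = (4C−1)/(4C−4) + 0.615/C = 35.000/32.000 + 0.0683 = 1.1621
τ₀ = 8FD/(πd³) = 8·604·54.0/(π·6.0³) = 260928/678.58 = 384.52 MPa
τ_max = K·τ₀ = 1.1621 × 384.52 = 446.84 MPa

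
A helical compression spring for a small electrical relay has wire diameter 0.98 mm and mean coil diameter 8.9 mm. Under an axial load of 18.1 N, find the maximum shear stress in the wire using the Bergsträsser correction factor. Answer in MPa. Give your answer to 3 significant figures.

Spring index C = D/d = 8.9/0.98 = 9.0816
K_B = (4C+2)/(4C−3) = 38.327/33.327 = 1.1500
τ₀ = 8FD/(πd³) = 8·18.1·8.9/(π·0.98³) = 1288.72/2.9568 = 435.84 MPa
τ_max = K·τ₀ = 1.1500 × 435.84 = 501.23 MPa

501 MPa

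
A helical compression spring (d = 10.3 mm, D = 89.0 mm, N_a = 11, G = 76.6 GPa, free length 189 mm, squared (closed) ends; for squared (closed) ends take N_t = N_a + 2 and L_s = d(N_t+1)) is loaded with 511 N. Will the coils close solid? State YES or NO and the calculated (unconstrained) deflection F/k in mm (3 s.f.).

NO, δ = 36.8 mm

k = Gd⁴/(8D³N_a) = (76.6×10³)(10.3⁴)/(8·89.0³·11) = 13.897 N/mm
N_t = 13; L_s = 10.3·14 = 144.2 mm; δ_solid = L₀ − L_s = 189 − 144.2 = 44.8 mm
δ = F/k = 511/13.897 = 36.77 mm
δ < δ_solid → spring does not go solid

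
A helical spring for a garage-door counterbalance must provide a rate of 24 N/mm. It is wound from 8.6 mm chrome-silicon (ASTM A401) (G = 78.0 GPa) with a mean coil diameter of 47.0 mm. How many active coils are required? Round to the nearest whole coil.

21

N_a = Gd⁴/(8D³k) = (78.0×10³ × 8.6⁴)/(8 × 47.0³ × 24)
    = 4.26666e+08 / 1.9934e+07 = 21.4 → 21 coils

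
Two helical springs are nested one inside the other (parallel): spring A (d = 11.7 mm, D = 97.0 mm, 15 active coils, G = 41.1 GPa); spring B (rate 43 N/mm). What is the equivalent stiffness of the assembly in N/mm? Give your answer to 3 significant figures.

50.0 N/mm

k_A = Gd⁴/(8D³N_a) = (41.1×10³)(11.7⁴)/(8·97.0³·15) = 7.0322 N/mm
Parallel: k_eq = 7.0322 + 43 = 50.032 N/mm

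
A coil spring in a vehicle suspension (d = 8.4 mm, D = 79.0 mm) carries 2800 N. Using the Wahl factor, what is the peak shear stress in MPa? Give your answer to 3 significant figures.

Spring index C = D/d = 79.0/8.4 = 9.4048
K_W = (4C−1)/(4C−4) + 0.615/C = 36.619/33.619 + 0.0654 = 1.1546
τ₀ = 8FD/(πd³) = 8·2800·79.0/(π·8.4³) = 1.7696e+06/1862 = 950.36 MPa
τ_max = K·τ₀ = 1.1546 × 950.36 = 1097.3 MPa

1100 MPa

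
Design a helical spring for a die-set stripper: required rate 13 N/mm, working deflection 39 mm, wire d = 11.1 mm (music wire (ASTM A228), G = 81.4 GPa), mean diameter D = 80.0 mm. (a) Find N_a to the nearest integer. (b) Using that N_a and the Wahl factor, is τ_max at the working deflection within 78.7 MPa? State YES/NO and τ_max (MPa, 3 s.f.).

N_a = Gd⁴/(8D³k) = (81.4×10³)(11.1⁴)/(8·80.0³·13) = 23.21 → N_a = 23
Actual rate k = Gd⁴/(8D³·23) = 13.117 N/mm
Working load F = kδ = 13.117·39 = 511.56 N
C = 80.0/11.1 = 7.2072; K_W = (4C−1)/(4C−4)+0.615/C = 1.2062
τ_max = K_W·8FD/(πd³) = 1.2062·76.2 = 91.909 MPa
τ_max > 78.7 MPa → exceeds allowable

(a) 23 coils; (b) NO, τ_max = 91.9 MPa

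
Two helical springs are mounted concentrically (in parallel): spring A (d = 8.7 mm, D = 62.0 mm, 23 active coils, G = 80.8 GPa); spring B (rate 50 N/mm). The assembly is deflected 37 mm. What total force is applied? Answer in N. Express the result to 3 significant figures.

2240 N

k_A = Gd⁴/(8D³N_a) = (80.8×10³)(8.7⁴)/(8·62.0³·23) = 10.556 N/mm
Parallel: k_eq = 10.556 + 50 = 60.556 N/mm
F = k_eq·δ = 60.556·37 = 2240.6 N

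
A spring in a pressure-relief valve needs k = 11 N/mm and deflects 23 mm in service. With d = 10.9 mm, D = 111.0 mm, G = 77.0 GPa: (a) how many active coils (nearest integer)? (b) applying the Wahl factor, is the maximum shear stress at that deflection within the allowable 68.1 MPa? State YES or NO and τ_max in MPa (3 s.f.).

(a) 9 coils; (b) YES, τ_max = 63.3 MPa

N_a = Gd⁴/(8D³k) = (77.0×10³)(10.9⁴)/(8·111.0³·11) = 9.031 → N_a = 9
Actual rate k = Gd⁴/(8D³·9) = 11.038 N/mm
Working load F = kδ = 11.038·23 = 253.88 N
C = 111.0/10.9 = 10.1835; K_W = (4C−1)/(4C−4)+0.615/C = 1.1421
τ_max = K_W·8FD/(πd³) = 1.1421·55.412 = 63.284 MPa
τ_max ≤ 68.1 MPa → acceptable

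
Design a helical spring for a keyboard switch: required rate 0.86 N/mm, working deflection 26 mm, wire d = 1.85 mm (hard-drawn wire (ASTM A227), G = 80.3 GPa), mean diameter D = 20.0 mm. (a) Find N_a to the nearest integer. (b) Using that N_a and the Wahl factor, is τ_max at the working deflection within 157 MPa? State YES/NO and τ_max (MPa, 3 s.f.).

N_a = Gd⁴/(8D³k) = (80.3×10³)(1.85⁴)/(8·20.0³·0.86) = 17.09 → N_a = 17
Actual rate k = Gd⁴/(8D³·17) = 0.86452 N/mm
Working load F = kδ = 0.86452·26 = 22.477 N
C = 20.0/1.85 = 10.8108; K_W = (4C−1)/(4C−4)+0.615/C = 1.1333
τ_max = K_W·8FD/(πd³) = 1.1333·180.8 = 204.91 MPa
τ_max > 157 MPa → exceeds allowable

(a) 17 coils; (b) NO, τ_max = 205 MPa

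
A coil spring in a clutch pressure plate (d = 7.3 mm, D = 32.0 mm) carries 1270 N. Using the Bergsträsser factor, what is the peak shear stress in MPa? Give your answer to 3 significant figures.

Spring index C = D/d = 32.0/7.3 = 4.3836
K_B = (4C+2)/(4C−3) = 19.534/14.534 = 1.3440
τ₀ = 8FD/(πd³) = 8·1270·32.0/(π·7.3³) = 325120/1222.1 = 266.03 MPa
τ_max = K·τ₀ = 1.3440 × 266.03 = 357.54 MPa

358 MPa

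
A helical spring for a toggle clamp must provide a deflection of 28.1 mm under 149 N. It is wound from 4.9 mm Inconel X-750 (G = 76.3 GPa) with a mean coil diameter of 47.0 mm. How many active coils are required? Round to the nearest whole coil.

Required rate k = F/δ = 149/28.1 = 5.3025 N/mm
N_a = Gd⁴/(8D³k) = (76.3×10³ × 4.9⁴)/(8 × 47.0³ × 5.3025)
    = 4.39854e+07 / 4.40416e+06 = 9.987 → 10 coils

10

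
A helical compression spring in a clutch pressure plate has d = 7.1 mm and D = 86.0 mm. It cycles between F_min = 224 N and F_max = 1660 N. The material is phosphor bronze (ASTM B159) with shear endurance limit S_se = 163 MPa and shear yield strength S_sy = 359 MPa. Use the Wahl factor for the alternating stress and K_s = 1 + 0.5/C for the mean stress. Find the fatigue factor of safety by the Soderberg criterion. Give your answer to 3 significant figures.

C = D/d = 86.0/7.1 = 12.1127; K_W = (4C−1)/(4C−4)+0.615/C = 1.1183; K_s = 1+0.5/C = 1.0413
F_a = (F_max−F_min)/2 = 718 N; F_m = (F_max+F_min)/2 = 942 N
τ_a = K_W·8F_aD/(πd³) = 1.1183 × 439.33 = 491.28 MPa
τ_m = K_s·8F_mD/(πd³) = 1.0413 × 576.39 = 600.18 MPa
Soderberg: 1/n_f = τ_a/S_se + τ_m/S_sy = 491.28/163 + 600.18/359 = 3.01401 + 1.67181 = 4.6858
n_f = 1/4.6858 = 0.2134

0.213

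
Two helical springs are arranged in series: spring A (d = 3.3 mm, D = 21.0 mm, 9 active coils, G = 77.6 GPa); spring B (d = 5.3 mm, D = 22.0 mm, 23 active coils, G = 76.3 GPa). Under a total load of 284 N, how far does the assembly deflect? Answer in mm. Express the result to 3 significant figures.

k_A = Gd⁴/(8D³N_a) = (77.6×10³)(3.3⁴)/(8·21.0³·9) = 13.802 N/mm
k_B = Gd⁴/(8D³N_a) = (76.3×10³)(5.3⁴)/(8·22.0³·23) = 30.729 N/mm
Series: 1/k_eq = 1/13.802 + 1/30.729 = 0.105; k_eq = 9.5239 N/mm
δ = F/k_eq = 284/9.5239 = 29.82 mm

29.8 mm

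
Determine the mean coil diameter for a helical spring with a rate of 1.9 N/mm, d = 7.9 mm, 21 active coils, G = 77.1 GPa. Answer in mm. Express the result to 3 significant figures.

98.0 mm

D = (Gd⁴/(8N_a·k))^(1/3) = (77.1×10³·7.9⁴/(8·21·1.9))^(1/3)
  = (940806)^(1/3) = 97.9866 mm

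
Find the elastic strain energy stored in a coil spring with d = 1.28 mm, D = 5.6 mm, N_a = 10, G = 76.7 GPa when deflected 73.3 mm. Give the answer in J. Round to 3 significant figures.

k = Gd⁴/(8D³N_a) = (76.7×10³)(1.28⁴)/(8·5.6³·10) = 14.655 N/mm
U = ½kδ² = 0.5 × 14.655 × 73.3² = 39369 N·mm = 39.369 J

39.4 J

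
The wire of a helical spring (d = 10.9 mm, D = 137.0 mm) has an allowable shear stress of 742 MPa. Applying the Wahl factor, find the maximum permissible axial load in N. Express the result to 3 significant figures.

2470 N

C = D/d = 137.0/10.9 = 12.5688
K_W = (4C−1)/(4C−4) + 0.615/C = 49.275/46.275 + 0.0489 = 1.1138
τ_max = K·8FD/(πd³) → F_max = τ_allow·πd³/(8DK)
F_max = 742·π·10.9³/(8·137.0·1.1138) = 3.0188e+06/1220.7 = 2473 N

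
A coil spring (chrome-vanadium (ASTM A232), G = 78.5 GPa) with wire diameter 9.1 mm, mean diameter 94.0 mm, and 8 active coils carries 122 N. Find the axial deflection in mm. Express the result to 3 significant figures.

k = Gd⁴/(8D³N_a) = (78.5×10³)(9.1⁴)/(8·94.0³·8) = 10.127 N/mm
δ = F/k = 122 / 10.127 = 12.047 mm

12.0 mm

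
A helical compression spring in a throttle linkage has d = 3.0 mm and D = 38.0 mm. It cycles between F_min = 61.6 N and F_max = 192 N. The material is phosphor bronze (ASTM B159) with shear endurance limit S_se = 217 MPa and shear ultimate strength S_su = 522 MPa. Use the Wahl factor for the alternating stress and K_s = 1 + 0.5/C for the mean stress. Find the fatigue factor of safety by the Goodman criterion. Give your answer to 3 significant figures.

C = D/d = 38.0/3.0 = 12.6667; K_W = (4C−1)/(4C−4)+0.615/C = 1.1128; K_s = 1+0.5/C = 1.0395
F_a = (F_max−F_min)/2 = 65.2 N; F_m = (F_max+F_min)/2 = 126.8 N
τ_a = K_W·8F_aD/(πd³) = 1.1128 × 233.67 = 260.04 MPa
τ_m = K_s·8F_mD/(πd³) = 1.0395 × 454.44 = 472.38 MPa
Goodman: 1/n_f = τ_a/S_se + τ_m/S_su = 260.04/217 + 472.38/522 = 1.19834 + 0.90495 = 2.1033
n_f = 1/2.1033 = 0.4754

0.475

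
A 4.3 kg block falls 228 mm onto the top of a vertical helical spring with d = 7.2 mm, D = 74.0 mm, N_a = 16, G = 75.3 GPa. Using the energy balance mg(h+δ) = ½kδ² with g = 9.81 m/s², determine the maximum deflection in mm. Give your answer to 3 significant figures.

81.9 mm

k = Gd⁴/(8D³N_a) = (75.3×10³)(7.2⁴)/(8·74.0³·16) = 3.9014 N/mm
W = mg = 4.3 × 9.81 = 42.183 N
½kδ² − Wδ − Wh = 0 → δ = (W + √(W² + 2kWh))/k
δ = (42.183 + √(1779.4 + 75045.1))/3.9014 = (42.183 + 277.17)/3.9014 = 81.857 mm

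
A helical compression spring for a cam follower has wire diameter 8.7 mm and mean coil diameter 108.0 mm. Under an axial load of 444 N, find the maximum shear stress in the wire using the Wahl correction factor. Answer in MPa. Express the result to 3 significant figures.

207 MPa

Spring index C = D/d = 108.0/8.7 = 12.4138
K_W = (4C−1)/(4C−4) + 0.615/C = 48.655/45.655 + 0.0495 = 1.1153
τ₀ = 8FD/(πd³) = 8·444·108.0/(π·8.7³) = 383616/2068.7 = 185.43 MPa
τ_max = K·τ₀ = 1.1153 × 185.43 = 206.81 MPa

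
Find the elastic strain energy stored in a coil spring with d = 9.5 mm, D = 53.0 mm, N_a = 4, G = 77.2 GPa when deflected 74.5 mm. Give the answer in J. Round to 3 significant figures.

k = Gd⁴/(8D³N_a) = (77.2×10³)(9.5⁴)/(8·53.0³·4) = 131.99 N/mm
U = ½kδ² = 0.5 × 131.99 × 74.5² = 3.6628e+05 N·mm = 366.28 J

366 J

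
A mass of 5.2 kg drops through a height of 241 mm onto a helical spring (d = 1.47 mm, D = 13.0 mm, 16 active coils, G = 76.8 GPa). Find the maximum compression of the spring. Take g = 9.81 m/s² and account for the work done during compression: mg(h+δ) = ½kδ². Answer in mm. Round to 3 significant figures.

185 mm

k = Gd⁴/(8D³N_a) = (76.8×10³)(1.47⁴)/(8·13.0³·16) = 1.2752 N/mm
W = mg = 5.2 × 9.81 = 51.012 N
½kδ² − Wδ − Wh = 0 → δ = (W + √(W² + 2kWh))/k
δ = (51.012 + √(2602.2 + 31355.2))/1.2752 = (51.012 + 184.28)/1.2752 = 184.51 mm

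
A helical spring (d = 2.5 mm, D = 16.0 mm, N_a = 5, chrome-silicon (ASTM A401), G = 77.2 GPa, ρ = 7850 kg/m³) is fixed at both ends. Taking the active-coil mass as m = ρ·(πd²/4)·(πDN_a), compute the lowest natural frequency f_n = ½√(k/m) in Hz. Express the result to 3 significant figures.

k = Gd⁴/(8D³N_a) = (77.2×10³)(2.5⁴)/(8·16.0³·5) = 18.406 N/mm = 18406 N/m
Wire length L = πDN_a = π·16.0·5 = 251.33 mm
m = ρ·(πd²/4)·L = 7850 × 4.9087×10⁻⁶ m² × 0.25133 m = 0.0096845 kg
f_n = ½√(k/m) = 0.5·√(18406/0.0096845) = 0.5·√(1.9005e+06) = 689.3 Hz

689 Hz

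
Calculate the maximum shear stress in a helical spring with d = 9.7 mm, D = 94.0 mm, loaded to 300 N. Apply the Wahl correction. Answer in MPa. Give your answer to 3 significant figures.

90.5 MPa

Spring index C = D/d = 94.0/9.7 = 9.6907
K_W = (4C−1)/(4C−4) + 0.615/C = 37.763/34.763 + 0.0635 = 1.1498
τ₀ = 8FD/(πd³) = 8·300·94.0/(π·9.7³) = 225600/2867.2 = 78.682 MPa
τ_max = K·τ₀ = 1.1498 × 78.682 = 90.465 MPa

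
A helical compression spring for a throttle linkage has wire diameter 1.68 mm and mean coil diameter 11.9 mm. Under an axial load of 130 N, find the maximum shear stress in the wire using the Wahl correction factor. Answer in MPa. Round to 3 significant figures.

1010 MPa

Spring index C = D/d = 11.9/1.68 = 7.0833
K_W = (4C−1)/(4C−4) + 0.615/C = 27.333/24.333 + 0.0868 = 1.2101
τ₀ = 8FD/(πd³) = 8·130·11.9/(π·1.68³) = 12376/14.896 = 830.81 MPa
τ_max = K·τ₀ = 1.2101 × 830.81 = 1005.4 MPa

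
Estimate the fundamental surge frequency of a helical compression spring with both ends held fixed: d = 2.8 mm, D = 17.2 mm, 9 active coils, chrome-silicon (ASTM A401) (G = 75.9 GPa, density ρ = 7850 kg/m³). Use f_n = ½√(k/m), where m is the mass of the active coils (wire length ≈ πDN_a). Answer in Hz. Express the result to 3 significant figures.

368 Hz

k = Gd⁴/(8D³N_a) = (75.9×10³)(2.8⁴)/(8·17.2³·9) = 12.734 N/mm = 12734 N/m
Wire length L = πDN_a = π·17.2·9 = 486.32 mm
m = ρ·(πd²/4)·L = 7850 × 6.1575×10⁻⁶ m² × 0.48632 m = 0.023507 kg
f_n = ½√(k/m) = 0.5·√(12734/0.023507) = 0.5·√(5.417e+05) = 368 Hz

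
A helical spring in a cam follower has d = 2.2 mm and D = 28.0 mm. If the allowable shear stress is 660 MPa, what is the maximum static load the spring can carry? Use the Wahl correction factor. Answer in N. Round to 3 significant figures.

88.6 N

C = D/d = 28.0/2.2 = 12.7273
K_W = (4C−1)/(4C−4) + 0.615/C = 49.909/46.909 + 0.0483 = 1.1123
τ_max = K·8FD/(πd³) → F_max = τ_allow·πd³/(8DK)
F_max = 660·π·2.2³/(8·28.0·1.1123) = 22078/249.15 = 88.614 N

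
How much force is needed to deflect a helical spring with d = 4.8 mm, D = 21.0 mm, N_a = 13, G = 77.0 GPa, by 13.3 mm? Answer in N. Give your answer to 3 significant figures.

k = Gd⁴/(8D³N_a) = (77.0×10³)(4.8⁴)/(8·21.0³·13) = 42.439 N/mm
F = k·δ = 42.439 × 13.3 = 564.44 N

564 N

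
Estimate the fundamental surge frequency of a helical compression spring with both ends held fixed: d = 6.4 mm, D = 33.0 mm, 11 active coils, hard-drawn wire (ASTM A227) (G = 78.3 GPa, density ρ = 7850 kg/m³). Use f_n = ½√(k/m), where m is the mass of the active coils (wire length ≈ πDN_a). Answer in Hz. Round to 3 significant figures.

190 Hz

k = Gd⁴/(8D³N_a) = (78.3×10³)(6.4⁴)/(8·33.0³·11) = 41.539 N/mm = 41539 N/m
Wire length L = πDN_a = π·33.0·11 = 1140.4 mm
m = ρ·(πd²/4)·L = 7850 × 32.17×10⁻⁶ m² × 1.1404 m = 0.28799 kg
f_n = ½√(k/m) = 0.5·√(41539/0.28799) = 0.5·√(1.4424e+05) = 189.89 Hz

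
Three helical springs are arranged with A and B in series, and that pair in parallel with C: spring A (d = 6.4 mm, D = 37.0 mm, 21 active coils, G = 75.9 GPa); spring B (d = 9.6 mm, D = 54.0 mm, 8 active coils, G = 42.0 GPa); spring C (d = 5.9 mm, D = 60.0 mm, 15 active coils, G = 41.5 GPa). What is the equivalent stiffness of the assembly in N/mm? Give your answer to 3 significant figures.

k_A = Gd⁴/(8D³N_a) = (75.9×10³)(6.4⁴)/(8·37.0³·21) = 14.964 N/mm
k_B = Gd⁴/(8D³N_a) = (42.0×10³)(9.6⁴)/(8·54.0³·8) = 35.398 N/mm
k_C = Gd⁴/(8D³N_a) = (41.5×10³)(5.9⁴)/(8·60.0³·15) = 1.9401 N/mm
Springs A,B series: k_AB = 1/(1/14.964+1/35.398) = 10.518 N/mm; parallel with C: k_eq = 10.518+1.9401 = 12.458 N/mm

12.5 N/mm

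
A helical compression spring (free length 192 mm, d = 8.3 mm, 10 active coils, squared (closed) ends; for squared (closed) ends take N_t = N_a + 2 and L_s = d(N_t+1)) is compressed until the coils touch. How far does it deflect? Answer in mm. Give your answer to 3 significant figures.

84.1 mm

N_t = 12; L_s = 8.3·13 = 107.9 mm
δ_solid = L₀ − L_s = 192 − 107.9 = 84.1 mm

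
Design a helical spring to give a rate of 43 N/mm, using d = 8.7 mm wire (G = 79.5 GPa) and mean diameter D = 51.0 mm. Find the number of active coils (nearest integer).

N_a = Gd⁴/(8D³k) = (79.5×10³ × 8.7⁴)/(8 × 51.0³ × 43)
    = 4.55454e+08 / 4.56319e+07 = 9.981 → 10 coils

10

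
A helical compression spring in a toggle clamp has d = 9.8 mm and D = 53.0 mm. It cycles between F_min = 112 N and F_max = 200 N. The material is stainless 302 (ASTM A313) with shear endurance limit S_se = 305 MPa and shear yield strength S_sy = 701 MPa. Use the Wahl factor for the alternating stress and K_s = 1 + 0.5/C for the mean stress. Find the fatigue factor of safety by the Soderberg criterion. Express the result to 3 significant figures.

C = D/d = 53.0/9.8 = 5.4082; K_W = (4C−1)/(4C−4)+0.615/C = 1.2839; K_s = 1+0.5/C = 1.0925
F_a = (F_max−F_min)/2 = 44 N; F_m = (F_max+F_min)/2 = 156 N
τ_a = K_W·8F_aD/(πd³) = 1.2839 × 6.3094 = 8.1004 MPa
τ_m = K_s·8F_mD/(πd³) = 1.0925 × 22.37 = 24.438 MPa
Soderberg: 1/n_f = τ_a/S_se + τ_m/S_sy = 8.1004/305 + 24.438/701 = 0.02656 + 0.03486 = 0.06142
n_f = 1/0.06142 = 16.28

16.3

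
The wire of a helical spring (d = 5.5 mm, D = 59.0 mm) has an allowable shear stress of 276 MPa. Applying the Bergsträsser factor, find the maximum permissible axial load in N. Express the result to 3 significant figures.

C = D/d = 59.0/5.5 = 10.7273
K_B = (4C+2)/(4C−3) = 44.909/39.909 = 1.1253
τ_max = K·8FD/(πd³) → F_max = τ_allow·πd³/(8DK)
F_max = 276·π·5.5³/(8·59.0·1.1253) = 1.4426e+05/531.13 = 271.61 N

272 N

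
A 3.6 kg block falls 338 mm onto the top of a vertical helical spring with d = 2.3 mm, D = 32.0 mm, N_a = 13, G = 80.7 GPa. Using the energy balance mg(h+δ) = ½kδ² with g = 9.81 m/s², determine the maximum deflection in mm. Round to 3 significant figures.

k = Gd⁴/(8D³N_a) = (80.7×10³)(2.3⁴)/(8·32.0³·13) = 0.66268 N/mm
W = mg = 3.6 × 9.81 = 35.316 N
½kδ² − Wδ − Wh = 0 → δ = (W + √(W² + 2kWh))/k
δ = (35.316 + √(1247.2 + 15820.5))/0.66268 = (35.316 + 130.64)/0.66268 = 250.44 mm

250 mm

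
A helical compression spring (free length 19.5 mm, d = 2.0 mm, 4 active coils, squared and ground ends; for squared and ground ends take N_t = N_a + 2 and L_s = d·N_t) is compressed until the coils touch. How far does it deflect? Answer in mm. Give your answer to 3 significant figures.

7.50 mm

N_t = 6; L_s = 2.0·6 = 12 mm
δ_solid = L₀ − L_s = 19.5 − 12 = 7.5 mm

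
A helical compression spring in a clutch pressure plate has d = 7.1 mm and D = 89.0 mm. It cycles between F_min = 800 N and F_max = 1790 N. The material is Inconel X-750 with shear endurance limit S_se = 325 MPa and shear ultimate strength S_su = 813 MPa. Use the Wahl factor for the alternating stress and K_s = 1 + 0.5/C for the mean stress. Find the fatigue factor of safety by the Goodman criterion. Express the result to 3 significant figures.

C = D/d = 89.0/7.1 = 12.5352; K_W = (4C−1)/(4C−4)+0.615/C = 1.1141; K_s = 1+0.5/C = 1.0399
F_a = (F_max−F_min)/2 = 495 N; F_m = (F_max+F_min)/2 = 1295 N
τ_a = K_W·8F_aD/(πd³) = 1.1141 × 313.44 = 349.2 MPa
τ_m = K_s·8F_mD/(πd³) = 1.0399 × 820.02 = 852.73 MPa
Goodman: 1/n_f = τ_a/S_se + τ_m/S_su = 349.2/325 + 852.73/813 = 1.07447 + 1.04887 = 2.1233
n_f = 1/2.1233 = 0.471

0.471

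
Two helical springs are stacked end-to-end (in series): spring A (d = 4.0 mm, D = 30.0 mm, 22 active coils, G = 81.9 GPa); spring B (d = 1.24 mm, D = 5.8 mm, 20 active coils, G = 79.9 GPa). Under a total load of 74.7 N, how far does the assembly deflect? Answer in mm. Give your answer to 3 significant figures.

k_A = Gd⁴/(8D³N_a) = (81.9×10³)(4.0⁴)/(8·30.0³·22) = 4.4121 N/mm
k_B = Gd⁴/(8D³N_a) = (79.9×10³)(1.24⁴)/(8·5.8³·20) = 6.051 N/mm
Series: 1/k_eq = 1/4.4121 + 1/6.051 = 0.39191; k_eq = 2.5516 N/mm
δ = F/k_eq = 74.7/2.5516 = 29.276 mm

29.3 mm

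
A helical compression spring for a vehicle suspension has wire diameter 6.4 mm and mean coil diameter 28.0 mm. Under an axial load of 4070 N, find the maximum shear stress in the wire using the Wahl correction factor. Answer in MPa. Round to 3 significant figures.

Spring index C = D/d = 28.0/6.4 = 4.3750
K_W = (4C−1)/(4C−4) + 0.615/C = 16.500/13.500 + 0.1406 = 1.3628
τ₀ = 8FD/(πd³) = 8·4070·28.0/(π·6.4³) = 911680/823.55 = 1107 MPa
τ_max = K·τ₀ = 1.3628 × 1107 = 1508.6 MPa

1510 MPa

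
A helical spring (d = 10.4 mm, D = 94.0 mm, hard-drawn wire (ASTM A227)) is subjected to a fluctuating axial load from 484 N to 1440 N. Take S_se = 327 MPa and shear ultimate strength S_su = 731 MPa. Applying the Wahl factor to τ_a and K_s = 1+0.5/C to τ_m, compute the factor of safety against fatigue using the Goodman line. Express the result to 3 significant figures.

C = D/d = 94.0/10.4 = 9.0385; K_W = (4C−1)/(4C−4)+0.615/C = 1.1613; K_s = 1+0.5/C = 1.0553
F_a = (F_max−F_min)/2 = 478 N; F_m = (F_max+F_min)/2 = 962 N
τ_a = K_W·8F_aD/(πd³) = 1.1613 × 101.72 = 118.13 MPa
τ_m = K_s·8F_mD/(πd³) = 1.0553 × 204.71 = 216.04 MPa
Goodman: 1/n_f = τ_a/S_se + τ_m/S_su = 118.13/327 + 216.04/731 = 0.36125 + 0.29554 = 0.65679
n_f = 1/0.65679 = 1.523

1.52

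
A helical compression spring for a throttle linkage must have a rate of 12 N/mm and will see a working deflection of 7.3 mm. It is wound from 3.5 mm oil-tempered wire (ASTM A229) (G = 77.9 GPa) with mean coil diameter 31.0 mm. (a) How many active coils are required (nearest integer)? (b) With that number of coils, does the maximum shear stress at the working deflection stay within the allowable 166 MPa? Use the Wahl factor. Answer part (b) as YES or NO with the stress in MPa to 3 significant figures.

N_a = Gd⁴/(8D³k) = (77.9×10³)(3.5⁴)/(8·31.0³·12) = 4.087 → N_a = 4
Actual rate k = Gd⁴/(8D³·4) = 12.262 N/mm
Working load F = kδ = 12.262·7.3 = 89.515 N
C = 31.0/3.5 = 8.8571; K_W = (4C−1)/(4C−4)+0.615/C = 1.1649
τ_max = K_W·8FD/(πd³) = 1.1649·164.81 = 191.99 MPa
τ_max > 166 MPa → exceeds allowable

(a) 4 coils; (b) NO, τ_max = 192 MPa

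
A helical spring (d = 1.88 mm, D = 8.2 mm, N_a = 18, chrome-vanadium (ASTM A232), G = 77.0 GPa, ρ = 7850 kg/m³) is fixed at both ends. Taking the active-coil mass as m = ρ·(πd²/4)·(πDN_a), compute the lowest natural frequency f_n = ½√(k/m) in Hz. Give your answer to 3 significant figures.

547 Hz

k = Gd⁴/(8D³N_a) = (77.0×10³)(1.88⁴)/(8·8.2³·18) = 12.115 N/mm = 12115 N/m
Wire length L = πDN_a = π·8.2·18 = 463.7 mm
m = ρ·(πd²/4)·L = 7850 × 2.7759×10⁻⁶ m² × 0.4637 m = 0.010104 kg
f_n = ½√(k/m) = 0.5·√(12115/0.010104) = 0.5·√(1.199e+06) = 547.49 Hz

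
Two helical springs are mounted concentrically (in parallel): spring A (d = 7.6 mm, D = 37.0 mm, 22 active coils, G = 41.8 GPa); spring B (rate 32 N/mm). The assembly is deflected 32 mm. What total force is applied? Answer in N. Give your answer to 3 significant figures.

k_A = Gd⁴/(8D³N_a) = (41.8×10³)(7.6⁴)/(8·37.0³·22) = 15.643 N/mm
Parallel: k_eq = 15.643 + 32 = 47.643 N/mm
F = k_eq·δ = 47.643·32 = 1524.6 N

1520 N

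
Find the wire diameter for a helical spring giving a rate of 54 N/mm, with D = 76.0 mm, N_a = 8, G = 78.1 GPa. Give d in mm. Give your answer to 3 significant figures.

11.8 mm

d = (8D³N_a·k / G)^(1/4) = (8·76.0³·8·54 / (78.1×10³))^0.25
  = (19425)^0.25 = 11.8057 mm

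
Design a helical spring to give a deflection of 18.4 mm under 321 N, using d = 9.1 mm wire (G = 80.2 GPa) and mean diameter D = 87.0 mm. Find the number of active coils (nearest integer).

Required rate k = F/δ = 321/18.4 = 17.446 N/mm
N_a = Gd⁴/(8D³k) = (80.2×10³ × 9.1⁴)/(8 × 87.0³ × 17.446)
    = 5.49971e+08 / 9.19041e+07 = 5.984 → 6 coils

6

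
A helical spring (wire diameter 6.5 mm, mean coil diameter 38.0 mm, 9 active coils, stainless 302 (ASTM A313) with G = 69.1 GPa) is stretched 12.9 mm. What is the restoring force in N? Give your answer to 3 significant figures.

k = Gd⁴/(8D³N_a) = (69.1×10³)(6.5⁴)/(8·38.0³·9) = 31.221 N/mm
F = k·δ = 31.221 × 12.9 = 402.75 N

403 N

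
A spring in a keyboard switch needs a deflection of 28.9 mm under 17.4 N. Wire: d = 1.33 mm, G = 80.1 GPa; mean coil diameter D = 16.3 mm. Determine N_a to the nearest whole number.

12

Required rate k = F/δ = 17.4/28.9 = 0.60208 N/mm
N_a = Gd⁴/(8D³k) = (80.1×10³ × 1.33⁴)/(8 × 16.3³ × 0.60208)
    = 250633 / 20859.5 = 12.02 → 12 coils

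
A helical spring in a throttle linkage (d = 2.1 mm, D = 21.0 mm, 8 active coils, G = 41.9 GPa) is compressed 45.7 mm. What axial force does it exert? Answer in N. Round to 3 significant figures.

62.8 N

k = Gd⁴/(8D³N_a) = (41.9×10³)(2.1⁴)/(8·21.0³·8) = 1.3748 N/mm
F = k·δ = 1.3748 × 45.7 = 62.83 N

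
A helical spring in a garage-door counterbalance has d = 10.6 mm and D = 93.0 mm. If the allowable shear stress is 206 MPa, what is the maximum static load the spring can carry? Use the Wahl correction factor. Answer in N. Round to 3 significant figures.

888 N

C = D/d = 93.0/10.6 = 8.7736
K_W = (4C−1)/(4C−4) + 0.615/C = 34.094/31.094 + 0.0701 = 1.1666
τ_max = K·8FD/(πd³) → F_max = τ_allow·πd³/(8DK)
F_max = 206·π·10.6³/(8·93.0·1.1666) = 7.7079e+05/867.93 = 888.07 N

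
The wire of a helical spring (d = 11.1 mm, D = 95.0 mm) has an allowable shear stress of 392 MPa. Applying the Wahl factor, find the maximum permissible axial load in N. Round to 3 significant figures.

C = D/d = 95.0/11.1 = 8.5586
K_W = (4C−1)/(4C−4) + 0.615/C = 33.234/30.234 + 0.0719 = 1.1711
τ_max = K·8FD/(πd³) → F_max = τ_allow·πd³/(8DK)
F_max = 392·π·11.1³/(8·95.0·1.1711) = 1.6842e+06/890.02 = 1892.4 N

1890 N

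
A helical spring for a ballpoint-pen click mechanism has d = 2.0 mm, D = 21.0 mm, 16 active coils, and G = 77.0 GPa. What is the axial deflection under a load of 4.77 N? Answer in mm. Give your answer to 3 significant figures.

4.59 mm

k = Gd⁴/(8D³N_a) = (77.0×10³)(2.0⁴)/(8·21.0³·16) = 1.0393 N/mm
δ = F/k = 4.77 / 1.0393 = 4.5896 mm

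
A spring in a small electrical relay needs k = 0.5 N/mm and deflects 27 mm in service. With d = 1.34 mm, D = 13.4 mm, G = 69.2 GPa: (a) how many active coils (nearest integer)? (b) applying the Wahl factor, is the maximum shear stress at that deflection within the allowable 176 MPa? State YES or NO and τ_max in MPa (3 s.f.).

N_a = Gd⁴/(8D³k) = (69.2×10³)(1.34⁴)/(8·13.4³·0.5) = 23.18 → N_a = 23
Actual rate k = Gd⁴/(8D³·23) = 0.50396 N/mm
Working load F = kδ = 0.50396·27 = 13.607 N
C = 13.4/1.34 = 10.0000; K_W = (4C−1)/(4C−4)+0.615/C = 1.1448
τ_max = K_W·8FD/(πd³) = 1.1448·192.97 = 220.92 MPa
τ_max > 176 MPa → exceeds allowable

(a) 23 coils; (b) NO, τ_max = 221 MPa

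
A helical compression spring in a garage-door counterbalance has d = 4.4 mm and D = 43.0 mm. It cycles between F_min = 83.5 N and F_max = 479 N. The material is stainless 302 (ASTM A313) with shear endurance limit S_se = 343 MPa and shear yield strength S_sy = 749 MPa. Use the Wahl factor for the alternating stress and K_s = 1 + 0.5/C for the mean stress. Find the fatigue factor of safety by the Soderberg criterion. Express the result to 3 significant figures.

C = D/d = 43.0/4.4 = 9.7727; K_W = (4C−1)/(4C−4)+0.615/C = 1.1484; K_s = 1+0.5/C = 1.0512
F_a = (F_max−F_min)/2 = 197.75 N; F_m = (F_max+F_min)/2 = 281.25 N
τ_a = K_W·8F_aD/(πd³) = 1.1484 × 254.2 = 291.92 MPa
τ_m = K_s·8F_mD/(πd³) = 1.0512 × 361.53 = 380.03 MPa
Soderberg: 1/n_f = τ_a/S_se + τ_m/S_sy = 291.92/343 + 380.03/749 = 0.85109 + 0.50738 = 1.3585
n_f = 1/1.3585 = 0.7361

0.736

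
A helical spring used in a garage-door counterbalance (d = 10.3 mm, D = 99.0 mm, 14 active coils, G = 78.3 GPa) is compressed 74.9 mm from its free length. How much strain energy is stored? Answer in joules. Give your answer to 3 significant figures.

22.7 J

k = Gd⁴/(8D³N_a) = (78.3×10³)(10.3⁴)/(8·99.0³·14) = 8.1094 N/mm
U = ½kδ² = 0.5 × 8.1094 × 74.9² = 22747 N·mm = 22.747 J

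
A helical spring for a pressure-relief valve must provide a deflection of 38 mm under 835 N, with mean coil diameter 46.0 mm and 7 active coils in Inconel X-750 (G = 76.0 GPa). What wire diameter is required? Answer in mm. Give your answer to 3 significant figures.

6.30 mm

Required rate k = F/δ = 835/38 = 21.974 N/mm
d = (8D³N_a·k / G)^(1/4) = (8·46.0³·7·21.974 / (76.0×10³))^0.25
  = (1576)^0.25 = 6.3007 mm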